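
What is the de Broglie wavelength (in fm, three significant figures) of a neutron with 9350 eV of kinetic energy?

KE = 9350 eV = 1.498 × 10⁻¹⁵ J.
p = √(2mKE) = √(2 × 1.675 × 10⁻²⁷ × 1.498 × 10⁻¹⁵) = 2.240 × 10⁻²¹ kg·m/s.
λ = h/p = 6.626 × 10⁻³⁴ / 2.240 × 10⁻²¹ = 2.96 × 10⁻¹³ m = 296 fm.

λ = 296 fm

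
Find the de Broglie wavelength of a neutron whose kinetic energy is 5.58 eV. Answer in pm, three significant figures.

λ = 12.1 pm

KE = 5.58 eV = 8.939 × 10⁻¹⁹ J.
p = √(2mKE) = √(2 × 1.675 × 10⁻²⁷ × 8.939 × 10⁻¹⁹) = 5.472 × 10⁻²³ kg·m/s.
λ = h/p = 6.626 × 10⁻³⁴ / 5.472 × 10⁻²³ = 1.21 × 10⁻¹¹ m = 12.1 pm.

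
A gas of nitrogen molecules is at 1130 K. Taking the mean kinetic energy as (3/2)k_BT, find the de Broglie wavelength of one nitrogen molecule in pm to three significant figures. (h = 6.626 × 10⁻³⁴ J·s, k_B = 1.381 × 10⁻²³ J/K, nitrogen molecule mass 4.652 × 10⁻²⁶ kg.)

KE = (3/2)k_BT = 1.5 × 1.381 × 10⁻²³ × 1130 = 2.341 × 10⁻²⁰ J.
p = √(2mKE) = √(2 × 4.652 × 10⁻²⁶ × 2.341 × 10⁻²⁰) = 4.667 × 10⁻²³ kg·m/s.
λ = h/p = 1.42 × 10⁻¹¹ m = 14.2 pm.

λ = 14.2 pm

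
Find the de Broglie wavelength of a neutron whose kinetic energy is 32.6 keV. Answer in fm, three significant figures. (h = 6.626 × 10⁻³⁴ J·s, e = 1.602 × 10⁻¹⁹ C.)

λ = 158 fm

KE = 32.6 keV = 5.223 × 10⁻¹⁵ J.
p = √(2mKE) = √(2 × 1.675 × 10⁻²⁷ × 5.223 × 10⁻¹⁵) = 4.183 × 10⁻²¹ kg·m/s.
λ = h/p = 6.626 × 10⁻³⁴ / 4.183 × 10⁻²¹ = 1.58 × 10⁻¹³ m = 158 fm.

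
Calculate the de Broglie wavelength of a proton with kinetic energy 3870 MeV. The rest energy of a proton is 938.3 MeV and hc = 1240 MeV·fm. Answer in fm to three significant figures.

Total energy E = KE + m₀c² = 3870 + 938.3 = 4808.3 MeV.
(pc)² = E² − (m₀c²)² = (4808.3)² − (938.3)² = 2.224 × 10⁷ MeV², so pc = 4716 MeV.
λ = hc/(pc) = 1240 MeV·fm / 4716 MeV = 0.263 fm.

λ = 0.263 fm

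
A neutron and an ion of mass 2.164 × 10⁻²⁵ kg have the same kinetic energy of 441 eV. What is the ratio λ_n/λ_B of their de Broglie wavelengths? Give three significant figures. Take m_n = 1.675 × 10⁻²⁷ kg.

λ_n/λ_B = 11.4

At fixed KE, p = √(2mKE) so λ = h/p ∝ 1/√m.
λ_n/λ_B = √(m_B/m_n) = √(2.164 × 10⁻²⁵/1.675 × 10⁻²⁷) = √(129.2) = 11.4.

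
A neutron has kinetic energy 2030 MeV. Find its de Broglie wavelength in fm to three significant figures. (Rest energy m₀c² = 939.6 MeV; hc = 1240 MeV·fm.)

λ = 0.440 fm

Total energy E = KE + m₀c² = 2030 + 939.6 = 2969.6 MeV.
(pc)² = E² − (m₀c²)² = (2969.6)² − (939.6)² = 7.936 × 10⁶ MeV², so pc = 2817 MeV.
λ = hc/(pc) = 1240 MeV·fm / 2817 MeV = 0.440 fm.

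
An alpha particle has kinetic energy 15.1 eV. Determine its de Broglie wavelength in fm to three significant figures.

KE = 15.1 eV = 2.419 × 10⁻¹⁸ J.
p = √(2mKE) = √(2 × 6.645 × 10⁻²⁷ × 2.419 × 10⁻¹⁸) = 1.793 × 10⁻²² kg·m/s.
λ = h/p = 6.626 × 10⁻³⁴ / 1.793 × 10⁻²² = 3.70 × 10⁻¹² m = 3700 fm.

λ = 3700 fm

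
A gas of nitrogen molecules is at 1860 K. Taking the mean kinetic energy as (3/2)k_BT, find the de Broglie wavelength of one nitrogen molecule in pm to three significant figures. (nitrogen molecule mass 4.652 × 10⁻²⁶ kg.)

λ = 11.1 pm

KE = (3/2)k_BT = 1.5 × 1.381 × 10⁻²³ × 1860 = 3.853 × 10⁻²⁰ J.
p = √(2mKE) = √(2 × 4.652 × 10⁻²⁶ × 3.853 × 10⁻²⁰) = 5.987 × 10⁻²³ kg·m/s.
λ = h/p = 1.11 × 10⁻¹¹ m = 11.1 pm.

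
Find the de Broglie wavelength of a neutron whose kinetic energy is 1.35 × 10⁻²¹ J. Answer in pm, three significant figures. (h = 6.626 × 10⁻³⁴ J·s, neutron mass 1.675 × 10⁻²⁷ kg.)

p = √(2mKE) = √(2 × 1.675 × 10⁻²⁷ × 1.350 × 10⁻²¹) = 2.127 × 10⁻²⁴ kg·m/s.
λ = h/p = 6.626 × 10⁻³⁴ / 2.127 × 10⁻²⁴ = 3.12 × 10⁻¹⁰ m = 312 pm.

λ = 312 pm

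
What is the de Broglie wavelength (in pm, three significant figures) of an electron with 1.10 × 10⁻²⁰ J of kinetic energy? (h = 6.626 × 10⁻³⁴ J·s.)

λ = 4680 pm

p = √(2mKE) = √(2 × 9.109 × 10⁻³¹ × 1.100 × 10⁻²⁰) = 1.416 × 10⁻²⁵ kg·m/s.
λ = h/p = 6.626 × 10⁻³⁴ / 1.416 × 10⁻²⁵ = 4.68 × 10⁻⁹ m = 4680 pm.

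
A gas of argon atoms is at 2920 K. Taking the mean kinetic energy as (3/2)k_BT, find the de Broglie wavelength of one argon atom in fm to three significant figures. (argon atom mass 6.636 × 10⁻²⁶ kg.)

λ = 7400 fm

KE = (3/2)k_BT = 1.5 × 1.381 × 10⁻²³ × 2920 = 6.049 × 10⁻²⁰ J.
p = √(2mKE) = √(2 × 6.636 × 10⁻²⁶ × 6.049 × 10⁻²⁰) = 8.960 × 10⁻²³ kg·m/s.
λ = h/p = 7.40 × 10⁻¹² m = 7400 fm.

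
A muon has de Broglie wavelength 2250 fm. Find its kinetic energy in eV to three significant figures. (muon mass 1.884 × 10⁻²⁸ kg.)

KE = 1440 eV

p = h/λ = 6.626 × 10⁻³⁴ / 2.250 × 10⁻¹² = 2.945 × 10⁻²² kg·m/s.
KE = p²/(2m) = (2.945 × 10⁻²²)² / (2 × 1.884 × 10⁻²⁸) = 2.302 × 10⁻¹⁶ J = 1440 eV.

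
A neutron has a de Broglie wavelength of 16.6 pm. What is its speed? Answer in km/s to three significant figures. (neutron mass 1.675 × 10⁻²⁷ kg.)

p = h/λ = 6.626 × 10⁻³⁴ / 1.660 × 10⁻¹¹ = 3.992 × 10⁻²³ kg·m/s.
v = p/m = 3.992 × 10⁻²³ / 1.675 × 10⁻²⁷ = 2.38 × 10⁴ m/s = 23.8 km/s.

v = 23.8 km/s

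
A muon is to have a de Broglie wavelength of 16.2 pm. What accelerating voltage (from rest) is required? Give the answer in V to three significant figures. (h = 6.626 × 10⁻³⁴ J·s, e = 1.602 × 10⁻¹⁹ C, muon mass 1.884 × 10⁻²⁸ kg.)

p = h/λ = 6.626 × 10⁻³⁴ / 1.620 × 10⁻¹¹ = 4.090 × 10⁻²³ kg·m/s.
KE = p²/(2m) = 4.440 × 10⁻¹⁸ J.
V = KE/e = 4.440 × 10⁻¹⁸ / (1.602 × 10⁻¹⁹) = 27.7 V.

V = 27.7 V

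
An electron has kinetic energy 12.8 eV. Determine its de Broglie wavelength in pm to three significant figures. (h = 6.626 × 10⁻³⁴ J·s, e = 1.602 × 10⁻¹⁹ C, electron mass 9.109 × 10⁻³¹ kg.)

λ = 343 pm

KE = 12.8 eV = 2.051 × 10⁻¹⁸ J.
p = √(2mKE) = √(2 × 9.109 × 10⁻³¹ × 2.051 × 10⁻¹⁸) = 1.933 × 10⁻²⁴ kg·m/s.
λ = h/p = 6.626 × 10⁻³⁴ / 1.933 × 10⁻²⁴ = 3.43 × 10⁻¹⁰ m = 343 pm.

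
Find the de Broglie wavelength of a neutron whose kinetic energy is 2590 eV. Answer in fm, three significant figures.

KE = 2590 eV = 4.149 × 10⁻¹⁶ J.
p = √(2mKE) = √(2 × 1.675 × 10⁻²⁷ × 4.149 × 10⁻¹⁶) = 1.179 × 10⁻²¹ kg·m/s.
λ = h/p = 6.626 × 10⁻³⁴ / 1.179 × 10⁻²¹ = 5.62 × 10⁻¹³ m = 562 fm.

λ = 562 fm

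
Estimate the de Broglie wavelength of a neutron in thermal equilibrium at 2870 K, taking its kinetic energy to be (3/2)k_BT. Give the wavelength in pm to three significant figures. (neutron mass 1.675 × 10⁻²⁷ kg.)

KE = (3/2)k_BT = 1.5 × 1.381 × 10⁻²³ × 2870 = 5.945 × 10⁻²⁰ J.
p = √(2mKE) = √(2 × 1.675 × 10⁻²⁷ × 5.945 × 10⁻²⁰) = 1.411 × 10⁻²³ kg·m/s.
λ = h/p = 4.70 × 10⁻¹¹ m = 47.0 pm.

λ = 47.0 pm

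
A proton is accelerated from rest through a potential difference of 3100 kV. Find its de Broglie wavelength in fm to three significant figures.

λ = 16.3 fm

KE = eV = 1.602 × 10⁻¹⁹ × 3.100 × 10⁶ = 4.966 × 10⁻¹³ J.
p = √(2mKE) = √(2 × 1.673 × 10⁻²⁷ × 4.966 × 10⁻¹³) = 4.076 × 10⁻²⁰ kg·m/s.
λ = h/p = 6.626 × 10⁻³⁴ / 4.076 × 10⁻²⁰ = 1.63 × 10⁻¹⁴ m = 16.3 fm.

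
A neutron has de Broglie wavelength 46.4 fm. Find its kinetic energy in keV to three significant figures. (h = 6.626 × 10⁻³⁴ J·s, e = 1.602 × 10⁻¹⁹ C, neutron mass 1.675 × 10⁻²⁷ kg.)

KE = 380 keV

p = h/λ = 6.626 × 10⁻³⁴ / 4.640 × 10⁻¹⁴ = 1.428 × 10⁻²⁰ kg·m/s.
KE = p²/(2m) = (1.428 × 10⁻²⁰)² / (2 × 1.675 × 10⁻²⁷) = 6.087 × 10⁻¹⁴ J = 380 keV.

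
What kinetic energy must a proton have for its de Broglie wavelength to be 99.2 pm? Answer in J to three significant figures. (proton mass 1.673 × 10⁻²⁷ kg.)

KE = 1.33 × 10⁻²⁰ J

p = h/λ = 6.626 × 10⁻³⁴ / 9.920 × 10⁻¹¹ = 6.679 × 10⁻²⁴ kg·m/s.
KE = p²/(2m) = (6.679 × 10⁻²⁴)² / (2 × 1.673 × 10⁻²⁷) = 1.333 × 10⁻²⁰ J = 1.33 × 10⁻²⁰ J.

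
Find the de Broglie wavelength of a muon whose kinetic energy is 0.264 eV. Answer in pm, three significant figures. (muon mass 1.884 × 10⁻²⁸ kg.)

KE = 0.264 eV = 4.229 × 10⁻²⁰ J.
p = √(2mKE) = √(2 × 1.884 × 10⁻²⁸ × 4.229 × 10⁻²⁰) = 3.992 × 10⁻²⁴ kg·m/s.
λ = h/p = 6.626 × 10⁻³⁴ / 3.992 × 10⁻²⁴ = 1.66 × 10⁻¹⁰ m = 166 pm.

λ = 166 pm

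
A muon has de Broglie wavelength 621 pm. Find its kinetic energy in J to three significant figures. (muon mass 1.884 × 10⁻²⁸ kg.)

KE = 3.02 × 10⁻²¹ J

p = h/λ = 6.626 × 10⁻³⁴ / 6.210 × 10⁻¹⁰ = 1.067 × 10⁻²⁴ kg·m/s.
KE = p²/(2m) = (1.067 × 10⁻²⁴)² / (2 × 1.884 × 10⁻²⁸) = 3.021 × 10⁻²¹ J = 3.02 × 10⁻²¹ J.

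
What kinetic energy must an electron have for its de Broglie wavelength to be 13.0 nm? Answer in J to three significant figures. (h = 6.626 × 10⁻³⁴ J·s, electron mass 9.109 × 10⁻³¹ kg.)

KE = 1.43 × 10⁻²¹ J

p = h/λ = 6.626 × 10⁻³⁴ / 1.300 × 10⁻⁸ = 5.097 × 10⁻²⁶ kg·m/s.
KE = p²/(2m) = (5.097 × 10⁻²⁶)² / (2 × 9.109 × 10⁻³¹) = 1.426 × 10⁻²¹ J = 1.43 × 10⁻²¹ J.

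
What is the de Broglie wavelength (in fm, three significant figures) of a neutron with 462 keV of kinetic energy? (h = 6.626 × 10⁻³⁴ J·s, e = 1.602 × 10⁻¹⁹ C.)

λ = 42.1 fm

KE = 462 keV = 7.401 × 10⁻¹⁴ J.
p = √(2mKE) = √(2 × 1.675 × 10⁻²⁷ × 7.401 × 10⁻¹⁴) = 1.575 × 10⁻²⁰ kg·m/s.
λ = h/p = 6.626 × 10⁻³⁴ / 1.575 × 10⁻²⁰ = 4.21 × 10⁻¹⁴ m = 42.1 fm.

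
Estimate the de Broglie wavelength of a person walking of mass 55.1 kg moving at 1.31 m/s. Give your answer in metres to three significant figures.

λ = 9.18 × 10⁻³⁶ m

p = mv = 55.1 × 1.31 = 7.218 × 10¹ kg·m/s.
λ = h/p = 6.626 × 10⁻³⁴ / 7.218 × 10¹ = 9.18 × 10⁻³⁶ m.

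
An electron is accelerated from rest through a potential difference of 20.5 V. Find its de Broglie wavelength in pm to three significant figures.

KE = eV = 1.602 × 10⁻¹⁹ × 20.50 = 3.284 × 10⁻¹⁸ J.
p = √(2mKE) = √(2 × 9.109 × 10⁻³¹ × 3.284 × 10⁻¹⁸) = 2.446 × 10⁻²⁴ kg·m/s.
λ = h/p = 6.626 × 10⁻³⁴ / 2.446 × 10⁻²⁴ = 2.71 × 10⁻¹⁰ m = 271 pm.

λ = 271 pm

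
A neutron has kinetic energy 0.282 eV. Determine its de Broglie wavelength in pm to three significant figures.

KE = 0.282 eV = 4.518 × 10⁻²⁰ J.
p = √(2mKE) = √(2 × 1.675 × 10⁻²⁷ × 4.518 × 10⁻²⁰) = 1.230 × 10⁻²³ kg·m/s.
λ = h/p = 6.626 × 10⁻³⁴ / 1.230 × 10⁻²³ = 5.39 × 10⁻¹¹ m = 53.9 pm.

λ = 53.9 pm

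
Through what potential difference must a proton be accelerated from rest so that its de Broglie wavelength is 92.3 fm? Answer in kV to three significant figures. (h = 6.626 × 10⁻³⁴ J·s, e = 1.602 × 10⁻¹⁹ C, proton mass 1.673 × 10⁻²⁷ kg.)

V = 96.1 kV

p = h/λ = 6.626 × 10⁻³⁴ / 9.230 × 10⁻¹⁴ = 7.179 × 10⁻²¹ kg·m/s.
KE = p²/(2m) = 1.540 × 10⁻¹⁴ J.
V = KE/e = 1.540 × 10⁻¹⁴ / (1.602 × 10⁻¹⁹) = 96.1 kV.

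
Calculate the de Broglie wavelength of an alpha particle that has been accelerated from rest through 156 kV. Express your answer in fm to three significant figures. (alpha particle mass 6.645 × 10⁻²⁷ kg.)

λ = 25.7 fm

KE = 2eV = 2 × 1.602 × 10⁻¹⁹ × 1.560 × 10⁵ = 4.998 × 10⁻¹⁴ J.
p = √(2mKE) = √(2 × 6.645 × 10⁻²⁷ × 4.998 × 10⁻¹⁴) = 2.577 × 10⁻²⁰ kg·m/s.
λ = h/p = 6.626 × 10⁻³⁴ / 2.577 × 10⁻²⁰ = 2.57 × 10⁻¹⁴ m = 25.7 fm.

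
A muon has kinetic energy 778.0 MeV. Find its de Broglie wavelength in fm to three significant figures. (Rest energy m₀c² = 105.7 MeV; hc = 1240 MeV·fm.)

Total energy E = KE + m₀c² = 778.0 + 105.7 = 883.7 MeV.
(pc)² = E² − (m₀c²)² = (883.7)² − (105.7)² = 7.698 × 10⁵ MeV², so pc = 877.4 MeV.
λ = hc/(pc) = 1240 MeV·fm / 877.4 MeV = 1.41 fm.

λ = 1.41 fm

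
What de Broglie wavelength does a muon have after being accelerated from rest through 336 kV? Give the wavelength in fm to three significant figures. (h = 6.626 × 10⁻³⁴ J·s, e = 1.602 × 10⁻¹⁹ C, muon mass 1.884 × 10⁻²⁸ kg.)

KE = eV = 1.602 × 10⁻¹⁹ × 3.360 × 10⁵ = 5.383 × 10⁻¹⁴ J.
p = √(2mKE) = √(2 × 1.884 × 10⁻²⁸ × 5.383 × 10⁻¹⁴) = 4.504 × 10⁻²¹ kg·m/s.
λ = h/p = 6.626 × 10⁻³⁴ / 4.504 × 10⁻²¹ = 1.47 × 10⁻¹³ m = 147 fm.

λ = 147 fm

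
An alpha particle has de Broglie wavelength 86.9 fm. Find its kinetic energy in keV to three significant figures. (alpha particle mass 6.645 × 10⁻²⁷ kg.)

KE = 27.3 keV

p = h/λ = 6.626 × 10⁻³⁴ / 8.690 × 10⁻¹⁴ = 7.625 × 10⁻²¹ kg·m/s.
KE = p²/(2m) = (7.625 × 10⁻²¹)² / (2 × 6.645 × 10⁻²⁷) = 4.375 × 10⁻¹⁵ J = 27.3 keV.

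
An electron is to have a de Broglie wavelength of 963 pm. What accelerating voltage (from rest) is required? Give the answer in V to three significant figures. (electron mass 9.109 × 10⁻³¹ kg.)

p = h/λ = 6.626 × 10⁻³⁴ / 9.630 × 10⁻¹⁰ = 6.881 × 10⁻²⁵ kg·m/s.
KE = p²/(2m) = 2.599 × 10⁻¹⁹ J.
V = KE/e = 2.599 × 10⁻¹⁹ / (1.602 × 10⁻¹⁹) = 1.62 V.

V = 1.62 V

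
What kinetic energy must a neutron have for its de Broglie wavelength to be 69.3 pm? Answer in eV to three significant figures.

KE = 0.170 eV

p = h/λ = 6.626 × 10⁻³⁴ / 6.930 × 10⁻¹¹ = 9.561 × 10⁻²⁴ kg·m/s.
KE = p²/(2m) = (9.561 × 10⁻²⁴)² / (2 × 1.675 × 10⁻²⁷) = 2.729 × 10⁻²⁰ J = 0.170 eV.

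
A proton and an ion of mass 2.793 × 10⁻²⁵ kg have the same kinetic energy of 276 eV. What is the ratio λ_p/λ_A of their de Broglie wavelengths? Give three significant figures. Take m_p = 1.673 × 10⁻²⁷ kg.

At fixed KE, p = √(2mKE) so λ = h/p ∝ 1/√m.
λ_p/λ_A = √(m_A/m_p) = √(2.793 × 10⁻²⁵/1.673 × 10⁻²⁷) = √(166.9) = 12.9.

λ_p/λ_A = 12.9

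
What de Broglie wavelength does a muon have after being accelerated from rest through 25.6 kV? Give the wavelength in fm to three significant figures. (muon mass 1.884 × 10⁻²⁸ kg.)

KE = eV = 1.602 × 10⁻¹⁹ × 2.560 × 10⁴ = 4.101 × 10⁻¹⁵ J.
p = √(2mKE) = √(2 × 1.884 × 10⁻²⁸ × 4.101 × 10⁻¹⁵) = 1.243 × 10⁻²¹ kg·m/s.
λ = h/p = 6.626 × 10⁻³⁴ / 1.243 × 10⁻²¹ = 5.33 × 10⁻¹³ m = 533 fm.

λ = 533 fm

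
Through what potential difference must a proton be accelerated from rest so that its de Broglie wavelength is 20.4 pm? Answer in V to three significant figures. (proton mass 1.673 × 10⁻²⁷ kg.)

p = h/λ = 6.626 × 10⁻³⁴ / 2.040 × 10⁻¹¹ = 3.248 × 10⁻²³ kg·m/s.
KE = p²/(2m) = 3.153 × 10⁻¹⁹ J.
V = KE/e = 3.153 × 10⁻¹⁹ / (1.602 × 10⁻¹⁹) = 1.97 V.

V = 1.97 V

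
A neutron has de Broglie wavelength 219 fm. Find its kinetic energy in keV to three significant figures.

p = h/λ = 6.626 × 10⁻³⁴ / 2.190 × 10⁻¹³ = 3.026 × 10⁻²¹ kg·m/s.
KE = p²/(2m) = (3.026 × 10⁻²¹)² / (2 × 1.675 × 10⁻²⁷) = 2.733 × 10⁻¹⁵ J = 17.1 keV.

KE = 17.1 keV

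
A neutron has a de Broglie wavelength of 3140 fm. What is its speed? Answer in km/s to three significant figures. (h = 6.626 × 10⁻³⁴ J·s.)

v = 126 km/s

p = h/λ = 6.626 × 10⁻³⁴ / 3.140 × 10⁻¹² = 2.110 × 10⁻²² kg·m/s.
v = p/m = 2.110 × 10⁻²² / 1.675 × 10⁻²⁷ = 1.26 × 10⁵ m/s = 126 km/s.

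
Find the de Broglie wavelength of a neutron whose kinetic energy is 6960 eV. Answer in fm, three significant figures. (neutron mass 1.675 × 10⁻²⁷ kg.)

λ = 343 fm

KE = 6960 eV = 1.115 × 10⁻¹⁵ J.
p = √(2mKE) = √(2 × 1.675 × 10⁻²⁷ × 1.115 × 10⁻¹⁵) = 1.933 × 10⁻²¹ kg·m/s.
λ = h/p = 6.626 × 10⁻³⁴ / 1.933 × 10⁻²¹ = 3.43 × 10⁻¹³ m = 343 fm.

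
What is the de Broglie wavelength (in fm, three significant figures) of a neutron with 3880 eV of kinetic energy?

λ = 459 fm

KE = 3880 eV = 6.216 × 10⁻¹⁶ J.
p = √(2mKE) = √(2 × 1.675 × 10⁻²⁷ × 6.216 × 10⁻¹⁶) = 1.443 × 10⁻²¹ kg·m/s.
λ = h/p = 6.626 × 10⁻³⁴ / 1.443 × 10⁻²¹ = 4.59 × 10⁻¹³ m = 459 fm.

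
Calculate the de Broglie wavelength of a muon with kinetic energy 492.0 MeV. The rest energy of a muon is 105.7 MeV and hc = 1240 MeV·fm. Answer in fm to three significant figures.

λ = 2.11 fm

Total energy E = KE + m₀c² = 492.0 + 105.7 = 597.7 MeV.
(pc)² = E² − (m₀c²)² = (597.7)² − (105.7)² = 3.461 × 10⁵ MeV², so pc = 588.3 MeV.
λ = hc/(pc) = 1240 MeV·fm / 588.3 MeV = 2.11 fm.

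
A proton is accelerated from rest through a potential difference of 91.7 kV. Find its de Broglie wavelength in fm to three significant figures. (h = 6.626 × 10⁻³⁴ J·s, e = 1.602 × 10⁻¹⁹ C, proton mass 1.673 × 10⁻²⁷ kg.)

λ = 94.5 fm

KE = eV = 1.602 × 10⁻¹⁹ × 9.170 × 10⁴ = 1.469 × 10⁻¹⁴ J.
p = √(2mKE) = √(2 × 1.673 × 10⁻²⁷ × 1.469 × 10⁻¹⁴) = 7.011 × 10⁻²¹ kg·m/s.
λ = h/p = 6.626 × 10⁻³⁴ / 7.011 × 10⁻²¹ = 9.45 × 10⁻¹⁴ m = 94.5 fm.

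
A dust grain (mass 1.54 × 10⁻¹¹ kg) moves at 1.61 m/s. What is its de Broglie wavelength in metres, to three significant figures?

λ = 2.67 × 10⁻²³ m

p = mv = 1.54 × 10⁻¹¹ × 1.61 = 2.479 × 10⁻¹¹ kg·m/s.
λ = h/p = 6.626 × 10⁻³⁴ / 2.479 × 10⁻¹¹ = 2.67 × 10⁻²³ m.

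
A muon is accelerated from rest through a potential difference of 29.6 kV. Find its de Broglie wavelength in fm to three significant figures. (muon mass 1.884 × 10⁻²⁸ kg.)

KE = eV = 1.602 × 10⁻¹⁹ × 2.960 × 10⁴ = 4.742 × 10⁻¹⁵ J.
p = √(2mKE) = √(2 × 1.884 × 10⁻²⁸ × 4.742 × 10⁻¹⁵) = 1.337 × 10⁻²¹ kg·m/s.
λ = h/p = 6.626 × 10⁻³⁴ / 1.337 × 10⁻²¹ = 4.96 × 10⁻¹³ m = 496 fm.

λ = 496 fm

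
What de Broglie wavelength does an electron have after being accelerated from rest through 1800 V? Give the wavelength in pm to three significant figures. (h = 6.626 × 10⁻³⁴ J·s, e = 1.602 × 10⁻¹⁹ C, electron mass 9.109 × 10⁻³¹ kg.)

KE = eV = 1.602 × 10⁻¹⁹ × 1800 = 2.884 × 10⁻¹⁶ J.
p = √(2mKE) = √(2 × 9.109 × 10⁻³¹ × 2.884 × 10⁻¹⁶) = 2.292 × 10⁻²³ kg·m/s.
λ = h/p = 6.626 × 10⁻³⁴ / 2.292 × 10⁻²³ = 2.89 × 10⁻¹¹ m = 28.9 pm.

λ = 28.9 pm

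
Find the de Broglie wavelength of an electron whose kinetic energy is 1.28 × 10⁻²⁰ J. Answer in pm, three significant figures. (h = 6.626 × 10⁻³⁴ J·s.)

λ = 4340 pm

p = √(2mKE) = √(2 × 9.109 × 10⁻³¹ × 1.280 × 10⁻²⁰) = 1.527 × 10⁻²⁵ kg·m/s.
λ = h/p = 6.626 × 10⁻³⁴ / 1.527 × 10⁻²⁵ = 4.34 × 10⁻⁹ m = 4340 pm.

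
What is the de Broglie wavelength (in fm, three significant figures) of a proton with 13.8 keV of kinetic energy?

KE = 13.8 keV = 2.211 × 10⁻¹⁵ J.
p = √(2mKE) = √(2 × 1.673 × 10⁻²⁷ × 2.211 × 10⁻¹⁵) = 2.720 × 10⁻²¹ kg·m/s.
λ = h/p = 6.626 × 10⁻³⁴ / 2.720 × 10⁻²¹ = 2.44 × 10⁻¹³ m = 244 fm.

λ = 244 fm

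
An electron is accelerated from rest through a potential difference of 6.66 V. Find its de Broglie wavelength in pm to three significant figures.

KE = eV = 1.602 × 10⁻¹⁹ × 6.660 = 1.067 × 10⁻¹⁸ J.
p = √(2mKE) = √(2 × 9.109 × 10⁻³¹ × 1.067 × 10⁻¹⁸) = 1.394 × 10⁻²⁴ kg·m/s.
λ = h/p = 6.626 × 10⁻³⁴ / 1.394 × 10⁻²⁴ = 4.75 × 10⁻¹⁰ m = 475 pm.

λ = 475 pm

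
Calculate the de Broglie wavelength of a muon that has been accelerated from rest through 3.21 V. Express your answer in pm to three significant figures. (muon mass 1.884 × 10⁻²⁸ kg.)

KE = eV = 1.602 × 10⁻¹⁹ × 3.210 = 5.142 × 10⁻¹⁹ J.
p = √(2mKE) = √(2 × 1.884 × 10⁻²⁸ × 5.142 × 10⁻¹⁹) = 1.392 × 10⁻²³ kg·m/s.
λ = h/p = 6.626 × 10⁻³⁴ / 1.392 × 10⁻²³ = 4.76 × 10⁻¹¹ m = 47.6 pm.

λ = 47.6 pm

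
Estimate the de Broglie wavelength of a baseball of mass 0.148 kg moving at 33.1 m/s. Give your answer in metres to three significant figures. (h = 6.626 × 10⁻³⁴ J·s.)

λ = 1.35 × 10⁻³⁴ m

p = mv = 0.148 × 33.1 = 4.899 kg·m/s.
λ = h/p = 6.626 × 10⁻³⁴ / 4.899 = 1.35 × 10⁻³⁴ m.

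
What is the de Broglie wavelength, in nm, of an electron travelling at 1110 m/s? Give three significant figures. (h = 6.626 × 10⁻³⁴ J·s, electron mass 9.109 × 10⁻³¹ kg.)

p = mv = 9.109 × 10⁻³¹ × 1110 = 1.011 × 10⁻²⁷ kg·m/s.
λ = h/p = 6.626 × 10⁻³⁴ / 1.011 × 10⁻²⁷ = 6.55 × 10⁻⁷ m = 655 nm.

λ = 655 nm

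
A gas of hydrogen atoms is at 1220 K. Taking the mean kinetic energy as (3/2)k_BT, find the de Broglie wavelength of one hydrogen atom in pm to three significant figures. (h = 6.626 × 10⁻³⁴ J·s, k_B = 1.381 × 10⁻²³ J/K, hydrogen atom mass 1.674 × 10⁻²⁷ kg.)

KE = (3/2)k_BT = 1.5 × 1.381 × 10⁻²³ × 1220 = 2.527 × 10⁻²⁰ J.
p = √(2mKE) = √(2 × 1.674 × 10⁻²⁷ × 2.527 × 10⁻²⁰) = 9.198 × 10⁻²⁴ kg·m/s.
λ = h/p = 7.20 × 10⁻¹¹ m = 72.0 pm.

λ = 72.0 pm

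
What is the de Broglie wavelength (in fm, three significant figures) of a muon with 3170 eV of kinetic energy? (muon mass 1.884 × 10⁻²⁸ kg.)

KE = 3170 eV = 5.078 × 10⁻¹⁶ J.
p = √(2mKE) = √(2 × 1.884 × 10⁻²⁸ × 5.078 × 10⁻¹⁶) = 4.374 × 10⁻²² kg·m/s.
λ = h/p = 6.626 × 10⁻³⁴ / 4.374 × 10⁻²² = 1.51 × 10⁻¹² m = 1510 fm.

λ = 1510 fm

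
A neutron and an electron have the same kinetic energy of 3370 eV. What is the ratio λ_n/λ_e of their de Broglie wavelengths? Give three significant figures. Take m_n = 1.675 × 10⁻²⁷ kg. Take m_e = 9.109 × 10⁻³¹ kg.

At fixed KE, p = √(2mKE) so λ = h/p ∝ 1/√m.
λ_n/λ_e = √(m_e/m_n) = √(9.109 × 10⁻³¹/1.675 × 10⁻²⁷) = √(5.438 × 10⁻⁴) = 0.0233.

λ_n/λ_e = 0.0233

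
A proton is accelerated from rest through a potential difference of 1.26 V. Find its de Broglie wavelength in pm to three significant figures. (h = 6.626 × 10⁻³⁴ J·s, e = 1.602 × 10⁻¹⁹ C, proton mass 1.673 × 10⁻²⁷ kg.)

λ = 25.5 pm

KE = eV = 1.602 × 10⁻¹⁹ × 1.260 = 2.019 × 10⁻¹⁹ J.
p = √(2mKE) = √(2 × 1.673 × 10⁻²⁷ × 2.019 × 10⁻¹⁹) = 2.599 × 10⁻²³ kg·m/s.
λ = h/p = 6.626 × 10⁻³⁴ / 2.599 × 10⁻²³ = 2.55 × 10⁻¹¹ m = 25.5 pm.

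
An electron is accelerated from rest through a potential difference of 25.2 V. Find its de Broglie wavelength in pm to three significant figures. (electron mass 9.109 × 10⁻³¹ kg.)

KE = eV = 1.602 × 10⁻¹⁹ × 25.20 = 4.037 × 10⁻¹⁸ J.
p = √(2mKE) = √(2 × 9.109 × 10⁻³¹ × 4.037 × 10⁻¹⁸) = 2.712 × 10⁻²⁴ kg·m/s.
λ = h/p = 6.626 × 10⁻³⁴ / 2.712 × 10⁻²⁴ = 2.44 × 10⁻¹⁰ m = 244 pm.

λ = 244 pm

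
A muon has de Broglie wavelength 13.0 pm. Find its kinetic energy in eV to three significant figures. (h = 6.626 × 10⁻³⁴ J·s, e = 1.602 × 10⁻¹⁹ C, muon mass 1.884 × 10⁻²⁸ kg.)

KE = 43.0 eV

p = h/λ = 6.626 × 10⁻³⁴ / 1.300 × 10⁻¹¹ = 5.097 × 10⁻²³ kg·m/s.
KE = p²/(2m) = (5.097 × 10⁻²³)² / (2 × 1.884 × 10⁻²⁸) = 6.895 × 10⁻¹⁸ J = 43.0 eV.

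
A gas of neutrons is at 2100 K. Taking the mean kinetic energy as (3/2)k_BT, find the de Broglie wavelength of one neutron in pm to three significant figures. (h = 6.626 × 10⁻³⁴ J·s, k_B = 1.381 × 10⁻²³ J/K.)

λ = 54.9 pm

KE = (3/2)k_BT = 1.5 × 1.381 × 10⁻²³ × 2100 = 4.350 × 10⁻²⁰ J.
p = √(2mKE) = √(2 × 1.675 × 10⁻²⁷ × 4.350 × 10⁻²⁰) = 1.207 × 10⁻²³ kg·m/s.
λ = h/p = 5.49 × 10⁻¹¹ m = 54.9 pm.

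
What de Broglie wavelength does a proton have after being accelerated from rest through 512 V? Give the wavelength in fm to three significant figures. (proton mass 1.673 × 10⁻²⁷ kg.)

λ = 1260 fm

KE = eV = 1.602 × 10⁻¹⁹ × 512.0 = 8.202 × 10⁻¹⁷ J.
p = √(2mKE) = √(2 × 1.673 × 10⁻²⁷ × 8.202 × 10⁻¹⁷) = 5.239 × 10⁻²² kg·m/s.
λ = h/p = 6.626 × 10⁻³⁴ / 5.239 × 10⁻²² = 1.26 × 10⁻¹² m = 1260 fm.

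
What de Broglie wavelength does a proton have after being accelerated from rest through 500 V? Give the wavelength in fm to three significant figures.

KE = eV = 1.602 × 10⁻¹⁹ × 500.0 = 8.010 × 10⁻¹⁷ J.
p = √(2mKE) = √(2 × 1.673 × 10⁻²⁷ × 8.010 × 10⁻¹⁷) = 5.177 × 10⁻²² kg·m/s.
λ = h/p = 6.626 × 10⁻³⁴ / 5.177 × 10⁻²² = 1.28 × 10⁻¹² m = 1280 fm.

λ = 1280 fm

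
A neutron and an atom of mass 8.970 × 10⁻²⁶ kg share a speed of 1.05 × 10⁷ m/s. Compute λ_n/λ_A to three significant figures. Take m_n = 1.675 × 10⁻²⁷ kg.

At fixed v, p = mv so λ = h/(mv) ∝ 1/m.
λ_n/λ_A = m_A/m_n = 8.970 × 10⁻²⁶/1.675 × 10⁻²⁷ = 53.6.

λ_n/λ_A = 53.6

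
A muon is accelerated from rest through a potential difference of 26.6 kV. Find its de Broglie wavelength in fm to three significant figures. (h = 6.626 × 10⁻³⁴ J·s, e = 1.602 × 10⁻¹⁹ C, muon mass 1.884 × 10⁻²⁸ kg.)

KE = eV = 1.602 × 10⁻¹⁹ × 2.660 × 10⁴ = 4.261 × 10⁻¹⁵ J.
p = √(2mKE) = √(2 × 1.884 × 10⁻²⁸ × 4.261 × 10⁻¹⁵) = 1.267 × 10⁻²¹ kg·m/s.
λ = h/p = 6.626 × 10⁻³⁴ / 1.267 × 10⁻²¹ = 5.23 × 10⁻¹³ m = 523 fm.

λ = 523 fm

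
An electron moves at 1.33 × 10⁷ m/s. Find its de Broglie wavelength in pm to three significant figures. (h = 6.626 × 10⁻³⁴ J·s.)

λ = 54.7 pm

p = mv = 9.109 × 10⁻³¹ × 1.33 × 10⁷ = 1.211 × 10⁻²³ kg·m/s.
λ = h/p = 6.626 × 10⁻³⁴ / 1.211 × 10⁻²³ = 5.47 × 10⁻¹¹ m = 54.7 pm.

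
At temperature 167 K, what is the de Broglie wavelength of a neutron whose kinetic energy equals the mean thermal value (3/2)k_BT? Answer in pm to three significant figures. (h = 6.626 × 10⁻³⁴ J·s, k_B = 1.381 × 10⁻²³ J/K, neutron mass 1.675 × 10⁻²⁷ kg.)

KE = (3/2)k_BT = 1.5 × 1.381 × 10⁻²³ × 167 = 3.459 × 10⁻²¹ J.
p = √(2mKE) = √(2 × 1.675 × 10⁻²⁷ × 3.459 × 10⁻²¹) = 3.404 × 10⁻²⁴ kg·m/s.
λ = h/p = 1.95 × 10⁻¹⁰ m = 195 pm.

λ = 195 pm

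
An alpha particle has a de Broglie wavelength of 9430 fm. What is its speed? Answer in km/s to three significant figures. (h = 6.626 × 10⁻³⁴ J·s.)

v = 10.6 km/s

p = h/λ = 6.626 × 10⁻³⁴ / 9.430 × 10⁻¹² = 7.027 × 10⁻²³ kg·m/s.
v = p/m = 7.027 × 10⁻²³ / 6.645 × 10⁻²⁷ = 1.06 × 10⁴ m/s = 10.6 km/s.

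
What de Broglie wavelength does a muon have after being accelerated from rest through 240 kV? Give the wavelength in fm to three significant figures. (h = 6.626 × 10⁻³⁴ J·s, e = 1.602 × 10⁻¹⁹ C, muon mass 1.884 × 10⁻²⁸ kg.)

KE = eV = 1.602 × 10⁻¹⁹ × 2.400 × 10⁵ = 3.845 × 10⁻¹⁴ J.
p = √(2mKE) = √(2 × 1.884 × 10⁻²⁸ × 3.845 × 10⁻¹⁴) = 3.806 × 10⁻²¹ kg·m/s.
λ = h/p = 6.626 × 10⁻³⁴ / 3.806 × 10⁻²¹ = 1.74 × 10⁻¹³ m = 174 fm.

λ = 174 fm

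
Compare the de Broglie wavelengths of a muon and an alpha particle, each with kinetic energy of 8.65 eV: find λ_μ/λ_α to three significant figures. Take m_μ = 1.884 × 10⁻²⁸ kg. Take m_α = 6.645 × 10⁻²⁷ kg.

λ_μ/λ_α = 5.94

At fixed KE, p = √(2mKE) so λ = h/p ∝ 1/√m.
λ_μ/λ_α = √(m_α/m_μ) = √(6.645 × 10⁻²⁷/1.884 × 10⁻²⁸) = √(35.27) = 5.94.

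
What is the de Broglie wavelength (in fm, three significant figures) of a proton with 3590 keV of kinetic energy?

λ = 15.1 fm

KE = 3590 keV = 5.751 × 10⁻¹³ J.
p = √(2mKE) = √(2 × 1.673 × 10⁻²⁷ × 5.751 × 10⁻¹³) = 4.387 × 10⁻²⁰ kg·m/s.
λ = h/p = 6.626 × 10⁻³⁴ / 4.387 × 10⁻²⁰ = 1.51 × 10⁻¹⁴ m = 15.1 fm.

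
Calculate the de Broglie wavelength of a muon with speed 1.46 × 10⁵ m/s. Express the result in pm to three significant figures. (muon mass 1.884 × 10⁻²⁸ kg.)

p = mv = 1.884 × 10⁻²⁸ × 1.46 × 10⁵ = 2.751 × 10⁻²³ kg·m/s.
λ = h/p = 6.626 × 10⁻³⁴ / 2.751 × 10⁻²³ = 2.41 × 10⁻¹¹ m = 24.1 pm.

λ = 24.1 pm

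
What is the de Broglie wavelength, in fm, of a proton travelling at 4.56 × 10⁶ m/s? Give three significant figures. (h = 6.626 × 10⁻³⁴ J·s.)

p = mv = 1.673 × 10⁻²⁷ × 4.56 × 10⁶ = 7.629 × 10⁻²¹ kg·m/s.
λ = h/p = 6.626 × 10⁻³⁴ / 7.629 × 10⁻²¹ = 8.69 × 10⁻¹⁴ m = 86.9 fm.

λ = 86.9 fm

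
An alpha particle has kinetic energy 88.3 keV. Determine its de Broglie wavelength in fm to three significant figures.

λ = 48.3 fm

KE = 88.3 keV = 1.415 × 10⁻¹⁴ J.
p = √(2mKE) = √(2 × 6.645 × 10⁻²⁷ × 1.415 × 10⁻¹⁴) = 1.371 × 10⁻²⁰ kg·m/s.
λ = h/p = 6.626 × 10⁻³⁴ / 1.371 × 10⁻²⁰ = 4.83 × 10⁻¹⁴ m = 48.3 fm.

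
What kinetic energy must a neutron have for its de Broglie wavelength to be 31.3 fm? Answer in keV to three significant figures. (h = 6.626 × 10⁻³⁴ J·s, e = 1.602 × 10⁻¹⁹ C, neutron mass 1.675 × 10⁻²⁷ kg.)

KE = 835 keV

p = h/λ = 6.626 × 10⁻³⁴ / 3.130 × 10⁻¹⁴ = 2.117 × 10⁻²⁰ kg·m/s.
KE = p²/(2m) = (2.117 × 10⁻²⁰)² / (2 × 1.675 × 10⁻²⁷) = 1.338 × 10⁻¹³ J = 835 keV.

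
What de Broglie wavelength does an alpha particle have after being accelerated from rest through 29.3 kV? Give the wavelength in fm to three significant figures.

λ = 59.3 fm

KE = 2eV = 2 × 1.602 × 10⁻¹⁹ × 2.930 × 10⁴ = 9.388 × 10⁻¹⁵ J.
p = √(2mKE) = √(2 × 6.645 × 10⁻²⁷ × 9.388 × 10⁻¹⁵) = 1.117 × 10⁻²⁰ kg·m/s.
λ = h/p = 6.626 × 10⁻³⁴ / 1.117 × 10⁻²⁰ = 5.93 × 10⁻¹⁴ m = 59.3 fm.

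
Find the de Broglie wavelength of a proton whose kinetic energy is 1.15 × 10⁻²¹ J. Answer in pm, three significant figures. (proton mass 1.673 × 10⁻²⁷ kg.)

p = √(2mKE) = √(2 × 1.673 × 10⁻²⁷ × 1.150 × 10⁻²¹) = 1.962 × 10⁻²⁴ kg·m/s.
λ = h/p = 6.626 × 10⁻³⁴ / 1.962 × 10⁻²⁴ = 3.38 × 10⁻¹⁰ m = 338 pm.

λ = 338 pm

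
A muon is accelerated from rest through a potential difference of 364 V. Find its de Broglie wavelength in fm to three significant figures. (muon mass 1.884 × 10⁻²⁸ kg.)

KE = eV = 1.602 × 10⁻¹⁹ × 364.0 = 5.831 × 10⁻¹⁷ J.
p = √(2mKE) = √(2 × 1.884 × 10⁻²⁸ × 5.831 × 10⁻¹⁷) = 1.482 × 10⁻²² kg·m/s.
λ = h/p = 6.626 × 10⁻³⁴ / 1.482 × 10⁻²² = 4.47 × 10⁻¹² m = 4470 fm.

λ = 4470 fm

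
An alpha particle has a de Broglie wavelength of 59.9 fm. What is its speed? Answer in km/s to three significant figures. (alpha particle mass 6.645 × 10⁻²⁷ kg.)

v = 1660 km/s

p = h/λ = 6.626 × 10⁻³⁴ / 5.990 × 10⁻¹⁴ = 1.106 × 10⁻²⁰ kg·m/s.
v = p/m = 1.106 × 10⁻²⁰ / 6.645 × 10⁻²⁷ = 1.66 × 10⁶ m/s = 1660 km/s.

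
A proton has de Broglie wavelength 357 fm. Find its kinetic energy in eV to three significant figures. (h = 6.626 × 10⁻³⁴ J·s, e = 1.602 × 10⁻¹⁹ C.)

KE = 6430 eV

p = h/λ = 6.626 × 10⁻³⁴ / 3.570 × 10⁻¹³ = 1.856 × 10⁻²¹ kg·m/s.
KE = p²/(2m) = (1.856 × 10⁻²¹)² / (2 × 1.673 × 10⁻²⁷) = 1.030 × 10⁻¹⁵ J = 6430 eV.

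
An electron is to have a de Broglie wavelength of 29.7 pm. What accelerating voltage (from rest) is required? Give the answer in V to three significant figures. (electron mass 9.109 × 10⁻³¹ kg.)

V = 1710 V

p = h/λ = 6.626 × 10⁻³⁴ / 2.970 × 10⁻¹¹ = 2.231 × 10⁻²³ kg·m/s.
KE = p²/(2m) = 2.732 × 10⁻¹⁶ J.
V = KE/e = 2.732 × 10⁻¹⁶ / (1.602 × 10⁻¹⁹) = 1710 V.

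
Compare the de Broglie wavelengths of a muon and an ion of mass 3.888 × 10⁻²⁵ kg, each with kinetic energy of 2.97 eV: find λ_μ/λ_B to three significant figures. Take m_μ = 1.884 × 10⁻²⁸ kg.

λ_μ/λ_B = 45.4

At fixed KE, p = √(2mKE) so λ = h/p ∝ 1/√m.
λ_μ/λ_B = √(m_B/m_μ) = √(3.888 × 10⁻²⁵/1.884 × 10⁻²⁸) = √(2064) = 45.4.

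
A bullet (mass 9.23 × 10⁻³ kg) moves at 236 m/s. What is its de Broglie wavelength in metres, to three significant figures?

p = mv = 9.23 × 10⁻³ × 236 = 2.178 kg·m/s.
λ = h/p = 6.626 × 10⁻³⁴ / 2.178 = 3.04 × 10⁻³⁴ m.

λ = 3.04 × 10⁻³⁴ m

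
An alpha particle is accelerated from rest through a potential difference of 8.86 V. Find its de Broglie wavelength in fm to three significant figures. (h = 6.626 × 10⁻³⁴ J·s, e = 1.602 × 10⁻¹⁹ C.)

KE = 2eV = 2 × 1.602 × 10⁻¹⁹ × 8.860 = 2.839 × 10⁻¹⁸ J.
p = √(2mKE) = √(2 × 6.645 × 10⁻²⁷ × 2.839 × 10⁻¹⁸) = 1.942 × 10⁻²² kg·m/s.
λ = h/p = 6.626 × 10⁻³⁴ / 1.942 × 10⁻²² = 3.41 × 10⁻¹² m = 3410 fm.

λ = 3410 fm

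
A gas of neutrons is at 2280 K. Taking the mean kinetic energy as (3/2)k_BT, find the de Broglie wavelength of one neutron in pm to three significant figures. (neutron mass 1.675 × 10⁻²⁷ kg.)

KE = (3/2)k_BT = 1.5 × 1.381 × 10⁻²³ × 2280 = 4.723 × 10⁻²⁰ J.
p = √(2mKE) = √(2 × 1.675 × 10⁻²⁷ × 4.723 × 10⁻²⁰) = 1.258 × 10⁻²³ kg·m/s.
λ = h/p = 5.27 × 10⁻¹¹ m = 52.7 pm.

λ = 52.7 pm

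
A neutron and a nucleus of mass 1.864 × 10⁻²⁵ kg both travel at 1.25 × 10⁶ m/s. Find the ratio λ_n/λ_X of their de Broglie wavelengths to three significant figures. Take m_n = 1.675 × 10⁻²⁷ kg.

λ_n/λ_X = 111

At fixed v, p = mv so λ = h/(mv) ∝ 1/m.
λ_n/λ_X = m_X/m_n = 1.864 × 10⁻²⁵/1.675 × 10⁻²⁷ = 111.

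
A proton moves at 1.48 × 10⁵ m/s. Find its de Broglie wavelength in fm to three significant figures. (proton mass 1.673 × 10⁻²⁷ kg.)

p = mv = 1.673 × 10⁻²⁷ × 1.48 × 10⁵ = 2.476 × 10⁻²² kg·m/s.
λ = h/p = 6.626 × 10⁻³⁴ / 2.476 × 10⁻²² = 2.68 × 10⁻¹² m = 2680 fm.

λ = 2680 fm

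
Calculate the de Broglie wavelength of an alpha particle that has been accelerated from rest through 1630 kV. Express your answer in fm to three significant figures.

λ = 7.95 fm

KE = 2eV = 2 × 1.602 × 10⁻¹⁹ × 1.630 × 10⁶ = 5.223 × 10⁻¹³ J.
p = √(2mKE) = √(2 × 6.645 × 10⁻²⁷ × 5.223 × 10⁻¹³) = 8.331 × 10⁻²⁰ kg·m/s.
λ = h/p = 6.626 × 10⁻³⁴ / 8.331 × 10⁻²⁰ = 7.95 × 10⁻¹⁵ m = 7.95 fm.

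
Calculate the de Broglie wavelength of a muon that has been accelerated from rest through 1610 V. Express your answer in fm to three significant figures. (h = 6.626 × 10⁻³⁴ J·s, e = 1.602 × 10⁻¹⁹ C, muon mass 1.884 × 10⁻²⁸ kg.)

KE = eV = 1.602 × 10⁻¹⁹ × 1610 = 2.579 × 10⁻¹⁶ J.
p = √(2mKE) = √(2 × 1.884 × 10⁻²⁸ × 2.579 × 10⁻¹⁶) = 3.117 × 10⁻²² kg·m/s.
λ = h/p = 6.626 × 10⁻³⁴ / 3.117 × 10⁻²² = 2.13 × 10⁻¹² m = 2130 fm.

λ = 2130 fm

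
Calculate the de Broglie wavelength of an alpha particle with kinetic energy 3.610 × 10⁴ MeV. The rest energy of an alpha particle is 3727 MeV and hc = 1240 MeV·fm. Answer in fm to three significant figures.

λ = 0.0313 fm

Total energy E = KE + m₀c² = 3.610 × 10⁴ + 3727 = 39827 MeV.
(pc)² = E² − (m₀c²)² = (39827)² − (3727)² = 1.572 × 10⁹ MeV², so pc = 3.965 × 10⁴ MeV.
λ = hc/(pc) = 1240 MeV·fm / 3.965 × 10⁴ MeV = 0.0313 fm.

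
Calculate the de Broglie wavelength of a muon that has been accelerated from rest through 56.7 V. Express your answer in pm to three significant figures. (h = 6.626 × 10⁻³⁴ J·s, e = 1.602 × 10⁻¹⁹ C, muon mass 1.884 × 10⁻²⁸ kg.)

KE = eV = 1.602 × 10⁻¹⁹ × 56.70 = 9.083 × 10⁻¹⁸ J.
p = √(2mKE) = √(2 × 1.884 × 10⁻²⁸ × 9.083 × 10⁻¹⁸) = 5.850 × 10⁻²³ kg·m/s.
λ = h/p = 6.626 × 10⁻³⁴ / 5.850 × 10⁻²³ = 1.13 × 10⁻¹¹ m = 11.3 pm.

λ = 11.3 pm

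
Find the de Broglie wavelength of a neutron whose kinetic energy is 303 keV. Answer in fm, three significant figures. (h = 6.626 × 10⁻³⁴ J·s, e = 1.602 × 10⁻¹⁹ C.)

KE = 303 keV = 4.854 × 10⁻¹⁴ J.
p = √(2mKE) = √(2 × 1.675 × 10⁻²⁷ × 4.854 × 10⁻¹⁴) = 1.275 × 10⁻²⁰ kg·m/s.
λ = h/p = 6.626 × 10⁻³⁴ / 1.275 × 10⁻²⁰ = 5.20 × 10⁻¹⁴ m = 52.0 fm.

λ = 52.0 fm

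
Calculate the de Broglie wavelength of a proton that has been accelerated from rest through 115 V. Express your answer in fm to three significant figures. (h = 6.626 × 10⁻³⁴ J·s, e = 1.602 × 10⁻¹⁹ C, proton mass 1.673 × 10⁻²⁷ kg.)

KE = eV = 1.602 × 10⁻¹⁹ × 115.0 = 1.842 × 10⁻¹⁷ J.
p = √(2mKE) = √(2 × 1.673 × 10⁻²⁷ × 1.842 × 10⁻¹⁷) = 2.483 × 10⁻²² kg·m/s.
λ = h/p = 6.626 × 10⁻³⁴ / 2.483 × 10⁻²² = 2.67 × 10⁻¹² m = 2670 fm.

λ = 2670 fm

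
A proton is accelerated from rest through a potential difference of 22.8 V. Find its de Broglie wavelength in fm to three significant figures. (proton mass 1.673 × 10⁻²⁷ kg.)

KE = eV = 1.602 × 10⁻¹⁹ × 22.80 = 3.653 × 10⁻¹⁸ J.
p = √(2mKE) = √(2 × 1.673 × 10⁻²⁷ × 3.653 × 10⁻¹⁸) = 1.106 × 10⁻²² kg·m/s.
λ = h/p = 6.626 × 10⁻³⁴ / 1.106 × 10⁻²² = 5.99 × 10⁻¹² m = 5990 fm.

λ = 5990 fm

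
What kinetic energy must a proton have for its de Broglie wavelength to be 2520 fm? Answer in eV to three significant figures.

KE = 129 eV

p = h/λ = 6.626 × 10⁻³⁴ / 2.520 × 10⁻¹² = 2.629 × 10⁻²² kg·m/s.
KE = p²/(2m) = (2.629 × 10⁻²²)² / (2 × 1.673 × 10⁻²⁷) = 2.066 × 10⁻¹⁷ J = 129 eV.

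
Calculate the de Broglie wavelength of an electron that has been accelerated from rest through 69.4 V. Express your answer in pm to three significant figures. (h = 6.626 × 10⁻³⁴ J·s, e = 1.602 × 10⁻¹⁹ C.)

λ = 147 pm

KE = eV = 1.602 × 10⁻¹⁹ × 69.40 = 1.112 × 10⁻¹⁷ J.
p = √(2mKE) = √(2 × 9.109 × 10⁻³¹ × 1.112 × 10⁻¹⁷) = 4.501 × 10⁻²⁴ kg·m/s.
λ = h/p = 6.626 × 10⁻³⁴ / 4.501 × 10⁻²⁴ = 1.47 × 10⁻¹⁰ m = 147 pm.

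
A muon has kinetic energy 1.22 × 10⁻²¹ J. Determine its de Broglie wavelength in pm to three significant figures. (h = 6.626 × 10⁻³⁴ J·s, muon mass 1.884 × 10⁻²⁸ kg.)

p = √(2mKE) = √(2 × 1.884 × 10⁻²⁸ × 1.220 × 10⁻²¹) = 6.780 × 10⁻²⁵ kg·m/s.
λ = h/p = 6.626 × 10⁻³⁴ / 6.780 × 10⁻²⁵ = 9.77 × 10⁻¹⁰ m = 977 pm.

λ = 977 pm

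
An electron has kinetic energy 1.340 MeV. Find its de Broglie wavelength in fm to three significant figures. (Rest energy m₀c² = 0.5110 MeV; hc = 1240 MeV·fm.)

Total energy E = KE + m₀c² = 1.340 + 0.5110 = 1.8510 MeV.
(pc)² = E² − (m₀c²)² = (1.8510)² − (0.5110)² = 3.165 MeV², so pc = 1.779 MeV.
λ = hc/(pc) = 1240 MeV·fm / 1.779 MeV = 697 fm.

λ = 697 fm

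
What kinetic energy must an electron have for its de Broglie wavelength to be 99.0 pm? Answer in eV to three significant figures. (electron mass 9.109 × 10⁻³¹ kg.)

KE = 153 eV

p = h/λ = 6.626 × 10⁻³⁴ / 9.900 × 10⁻¹¹ = 6.693 × 10⁻²⁴ kg·m/s.
KE = p²/(2m) = (6.693 × 10⁻²⁴)² / (2 × 9.109 × 10⁻³¹) = 2.459 × 10⁻¹⁷ J = 153 eV.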